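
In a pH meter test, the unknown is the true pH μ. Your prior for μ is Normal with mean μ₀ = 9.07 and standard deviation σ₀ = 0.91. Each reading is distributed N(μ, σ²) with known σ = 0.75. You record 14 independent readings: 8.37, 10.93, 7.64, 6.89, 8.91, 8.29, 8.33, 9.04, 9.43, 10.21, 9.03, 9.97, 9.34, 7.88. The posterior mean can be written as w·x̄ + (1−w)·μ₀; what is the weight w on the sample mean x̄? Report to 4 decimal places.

For Normal data with known variance σ², a Normal(μ₀, σ₀²) prior on μ is conjugate. Posterior precision = 1/σ₀² + n/σ²; posterior mean is the precision-weighted average of μ₀ and x̄.
σ₀² = 0.91² = 0.8281, σ² = 0.75² = 0.5625. Prior precision 1/σ₀² = 1/0.8281; data precision n/σ² = 14/0.5625.
w = (n/σ²)/(1/σ₀² + n/σ²) = n·σ₀²/(σ² + n·σ₀²) = 14·0.8281/(0.5625 + 14·0.8281) = 11.5934/12.1559 = 0.9537.

0.9537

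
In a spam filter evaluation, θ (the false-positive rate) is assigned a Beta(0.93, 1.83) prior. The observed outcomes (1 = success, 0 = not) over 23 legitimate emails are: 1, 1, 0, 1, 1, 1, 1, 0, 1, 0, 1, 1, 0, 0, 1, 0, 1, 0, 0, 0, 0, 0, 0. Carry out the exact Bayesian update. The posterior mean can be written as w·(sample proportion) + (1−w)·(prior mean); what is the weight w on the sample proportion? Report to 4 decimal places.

0.8929

The Beta prior is conjugate to a Binomial/Bernoulli likelihood; the update adds successes to α and failures to β.
Posterior mean = (α₀+k)/(α₀+β₀+n) = [n/(α₀+β₀+n)]·(k/n) + [(α₀+β₀)/(α₀+β₀+n)]·α₀/(α₀+β₀), so only n and the prior enter the weight.
The weight on the data is w = n/(α₀+β₀+n) = 23/(0.93+1.83+23) = 23/25.76 = 0.8929.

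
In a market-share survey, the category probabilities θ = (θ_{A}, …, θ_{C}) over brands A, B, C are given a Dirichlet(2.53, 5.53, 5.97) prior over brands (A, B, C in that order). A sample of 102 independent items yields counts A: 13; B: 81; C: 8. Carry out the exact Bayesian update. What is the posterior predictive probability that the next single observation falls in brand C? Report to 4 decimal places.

The Dirichlet prior is conjugate to the Multinomial likelihood: each posterior αⱼ = prior αⱼ + observed count nⱼ.
Posterior concentration: (15.53, 86.53, 13.97), total = 116.03.
P(next = C | data) = α_{C}/Σα = 0.1204.

0.1204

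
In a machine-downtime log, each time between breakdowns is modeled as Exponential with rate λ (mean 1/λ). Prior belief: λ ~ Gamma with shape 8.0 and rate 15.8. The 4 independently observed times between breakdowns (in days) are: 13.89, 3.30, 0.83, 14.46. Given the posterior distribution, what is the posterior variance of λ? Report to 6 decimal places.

With a Gamma(shape α, rate β) prior on the exponential rate λ, the posterior after n observations with total T = Σxᵢ is Gamma(α+n, β+T).
Sum of observations T = 32.48 days; n = 4.
Posterior: Gamma(8.0+4, 15.8+32.48) = Gamma(12.0, 48.28).
Var = α/β² = 0.005148.

0.005148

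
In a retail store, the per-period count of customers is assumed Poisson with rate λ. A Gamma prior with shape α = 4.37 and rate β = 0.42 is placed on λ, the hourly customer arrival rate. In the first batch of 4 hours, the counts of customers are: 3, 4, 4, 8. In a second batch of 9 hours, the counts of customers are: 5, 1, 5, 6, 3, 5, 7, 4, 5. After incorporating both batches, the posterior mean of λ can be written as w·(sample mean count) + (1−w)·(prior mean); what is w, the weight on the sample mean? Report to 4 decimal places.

With a Gamma(shape α, rate β) prior, the Poisson likelihood is conjugate: the posterior is Gamma(α + ΣXᵢ, β + n).
Total number of hours: n = 4 + 9 = 13.
Posterior mean = (α₀+S)/(β₀+n) = [n/(β₀+n)]·(S/n) + [β₀/(β₀+n)]·(α₀/β₀), so only n and β₀ enter the weight.
Weight on data w = n/(β₀+n) = 13/(0.42+13) = 13/13.42 = 0.9687.

0.9687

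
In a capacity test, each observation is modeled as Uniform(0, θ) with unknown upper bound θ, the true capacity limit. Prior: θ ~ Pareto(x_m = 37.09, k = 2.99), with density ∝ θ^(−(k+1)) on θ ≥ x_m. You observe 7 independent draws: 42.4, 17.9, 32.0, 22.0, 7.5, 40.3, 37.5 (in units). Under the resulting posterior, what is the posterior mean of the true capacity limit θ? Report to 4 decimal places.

A Pareto(scale x_m, shape k) prior on the upper bound θ of Uniform(0, θ) is conjugate: posterior is Pareto(max(x_m, max xᵢ), k + n).
Sample maximum = 42.4; prior scale x_m = 37.09 → posterior scale = max = 42.40.
Posterior shape = 2.99 + 7 = 9.99.
E[θ|data] = k·x_m/(k−1) = 9.99·42.40/8.99 = 47.1164.

47.1164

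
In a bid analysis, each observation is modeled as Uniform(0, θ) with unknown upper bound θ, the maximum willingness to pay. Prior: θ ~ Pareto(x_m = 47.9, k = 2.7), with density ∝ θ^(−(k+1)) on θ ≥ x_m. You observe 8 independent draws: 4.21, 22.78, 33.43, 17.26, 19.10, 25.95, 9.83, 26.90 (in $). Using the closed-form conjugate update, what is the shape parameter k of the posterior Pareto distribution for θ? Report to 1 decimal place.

10.7

A Pareto(scale x_m, shape k) prior on the upper bound θ of Uniform(0, θ) is conjugate: posterior is Pareto(max(x_m, max xᵢ), k + n).
Sample maximum = 33.43; prior scale x_m = 47.9 → posterior scale = max = 47.90.
Posterior shape = 2.7 + 8 = 10.7.
Posterior shape k = 10.7.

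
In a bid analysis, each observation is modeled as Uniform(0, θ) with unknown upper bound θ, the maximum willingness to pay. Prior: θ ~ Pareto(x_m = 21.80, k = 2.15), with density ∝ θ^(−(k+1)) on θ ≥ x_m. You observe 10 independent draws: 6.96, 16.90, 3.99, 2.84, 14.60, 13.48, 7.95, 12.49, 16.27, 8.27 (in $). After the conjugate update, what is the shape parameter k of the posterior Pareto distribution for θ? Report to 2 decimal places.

12.15

A Pareto(scale x_m, shape k) prior on the upper bound θ of Uniform(0, θ) is conjugate: posterior is Pareto(max(x_m, max xᵢ), k + n).
Sample maximum = 16.90; prior scale x_m = 21.80 → posterior scale = max = 21.80.
Posterior shape = 2.15 + 10 = 12.15.
Posterior shape k = 12.15.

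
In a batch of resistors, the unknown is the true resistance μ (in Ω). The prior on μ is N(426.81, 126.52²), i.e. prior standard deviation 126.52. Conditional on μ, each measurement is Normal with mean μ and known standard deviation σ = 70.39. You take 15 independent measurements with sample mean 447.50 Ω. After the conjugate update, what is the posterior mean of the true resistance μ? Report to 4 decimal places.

For Normal data with known variance σ², a Normal(μ₀, σ₀²) prior on μ is conjugate. Posterior precision = 1/σ₀² + n/σ²; posterior mean is the precision-weighted average of μ₀ and x̄.
n·x̄ = 15·447.50 = 6712.5.
σ₀² = 126.52² = 16007.3104, σ² = 70.39² = 4954.7521; σ² + n·σ₀² = 4954.7521 + 15·16007.3104 = 245064.4081.
Posterior mean = (μ₀/σ₀² + n·x̄/σ²)/(1/σ₀² + n/σ²) = (σ²·μ₀ + σ₀²·n·x̄)/(σ² + n·σ₀²) = (4954.7521·426.81 + 16007.3104·6712.5)/245064.4081 = 109563808.803801/245064.4081 = 447.0817.

447.0817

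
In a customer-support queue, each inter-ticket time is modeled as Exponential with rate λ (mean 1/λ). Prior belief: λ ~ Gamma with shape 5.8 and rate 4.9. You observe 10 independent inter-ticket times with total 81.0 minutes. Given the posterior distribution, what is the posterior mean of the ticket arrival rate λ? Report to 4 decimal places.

With a Gamma(shape α, rate β) prior on the exponential rate λ, the posterior after n observations with total T = Σxᵢ is Gamma(α+n, β+T).
Posterior: Gamma(5.8+10, 4.9+81.0) = Gamma(15.8, 85.9).
Posterior mean of λ = α/β = 15.8/85.9 = 0.1839.

0.1839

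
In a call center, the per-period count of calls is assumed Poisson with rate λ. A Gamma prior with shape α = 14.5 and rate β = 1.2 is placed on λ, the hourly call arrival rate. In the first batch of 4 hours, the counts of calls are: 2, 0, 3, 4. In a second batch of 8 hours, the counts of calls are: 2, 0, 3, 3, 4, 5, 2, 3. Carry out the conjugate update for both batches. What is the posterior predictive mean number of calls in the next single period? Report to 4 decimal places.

With a Gamma(shape α, rate β) prior, the Poisson likelihood is conjugate: the posterior is Gamma(α + ΣXᵢ, β + n).
Batch 1: sum of counts S = 9 over n = 4 hours.
After batch 1: Gamma(α+S, β+n) = Gamma(14.5+9, 1.2+4) = Gamma(23.5, 5.2).
Batch 2: sum of counts S = 22 over n = 8 hours.
After batch 2: Gamma(α+S, β+n) = Gamma(23.5+22, 5.2+8) = Gamma(45.5, 13.2).
The predictive distribution for one future period is NegBinom with mean α/β = 3.4470.

3.4470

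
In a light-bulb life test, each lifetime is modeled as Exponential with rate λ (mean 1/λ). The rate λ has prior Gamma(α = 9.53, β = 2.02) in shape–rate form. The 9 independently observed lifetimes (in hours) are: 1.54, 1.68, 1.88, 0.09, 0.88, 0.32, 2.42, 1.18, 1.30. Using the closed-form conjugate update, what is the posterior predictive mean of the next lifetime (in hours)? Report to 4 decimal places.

With a Gamma(shape α, rate β) prior on the exponential rate λ, the posterior after n observations with total T = Σxᵢ is Gamma(α+n, β+T).
Sum of observations T = 11.29 hours; n = 9.
Posterior: Gamma(9.53+9, 2.02+11.29) = Gamma(18.53, 13.31).
The predictive distribution for the next observation is Lomax; its mean is β/(α−1) = 13.31/17.53 = 0.7593.

0.7593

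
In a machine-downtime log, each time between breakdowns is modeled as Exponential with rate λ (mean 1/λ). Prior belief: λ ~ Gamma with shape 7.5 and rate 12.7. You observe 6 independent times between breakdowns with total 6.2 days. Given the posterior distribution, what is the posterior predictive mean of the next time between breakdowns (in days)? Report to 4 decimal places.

1.5120

With a Gamma(shape α, rate β) prior on the exponential rate λ, the posterior after n observations with total T = Σxᵢ is Gamma(α+n, β+T).
Posterior: Gamma(7.5+6, 12.7+6.2) = Gamma(13.5, 18.9).
The predictive distribution for the next observation is Lomax; its mean is β/(α−1) = 18.9/12.5 = 1.5120.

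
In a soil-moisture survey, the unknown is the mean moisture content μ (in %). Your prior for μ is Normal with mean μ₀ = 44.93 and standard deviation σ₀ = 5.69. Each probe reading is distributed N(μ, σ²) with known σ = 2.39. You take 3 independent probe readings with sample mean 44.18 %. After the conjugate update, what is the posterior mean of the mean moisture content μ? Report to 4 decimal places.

44.2217

For Normal data with known variance σ², a Normal(μ₀, σ₀²) prior on μ is conjugate. Posterior precision = 1/σ₀² + n/σ²; posterior mean is the precision-weighted average of μ₀ and x̄.
n·x̄ = 3·44.18 = 132.54.
σ₀² = 5.69² = 32.3761, σ² = 2.39² = 5.7121; σ² + n·σ₀² = 5.7121 + 3·32.3761 = 102.8404.
Posterior mean = (μ₀/σ₀² + n·x̄/σ²)/(1/σ₀² + n/σ²) = (σ²·μ₀ + σ₀²·n·x̄)/(σ² + n·σ₀²) = (5.7121·44.93 + 32.3761·132.54)/102.8404 = 4547.772947/102.8404 = 44.2217.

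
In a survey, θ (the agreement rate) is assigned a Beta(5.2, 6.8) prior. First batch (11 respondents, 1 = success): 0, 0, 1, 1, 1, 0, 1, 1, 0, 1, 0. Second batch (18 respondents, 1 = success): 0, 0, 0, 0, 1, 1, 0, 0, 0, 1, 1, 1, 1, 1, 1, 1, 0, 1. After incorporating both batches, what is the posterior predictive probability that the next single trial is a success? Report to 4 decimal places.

0.5171

The Beta prior is conjugate to a Binomial/Bernoulli likelihood; the update adds successes to α and failures to β.
After batch 1: Beta(5.2+6, 6.8+5) = Beta(11.2, 11.8).
After batch 2: Beta(11.2+10, 11.8+8) = Beta(21.2, 19.8).
For a single future Bernoulli trial, P(success | data) = α/(α+β) = 0.5171.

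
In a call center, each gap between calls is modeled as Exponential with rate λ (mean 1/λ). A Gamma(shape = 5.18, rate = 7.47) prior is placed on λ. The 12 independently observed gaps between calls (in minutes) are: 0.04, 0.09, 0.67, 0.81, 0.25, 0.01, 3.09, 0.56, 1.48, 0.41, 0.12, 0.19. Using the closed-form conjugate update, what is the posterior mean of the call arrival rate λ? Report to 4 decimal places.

With a Gamma(shape α, rate β) prior on the exponential rate λ, the posterior after n observations with total T = Σxᵢ is Gamma(α+n, β+T).
Sum of observations T = 7.72 minutes; n = 12.
Posterior: Gamma(5.18+12, 7.47+7.72) = Gamma(17.18, 15.19).
Posterior mean of λ = α/β = 17.18/15.19 = 1.1310.

1.1310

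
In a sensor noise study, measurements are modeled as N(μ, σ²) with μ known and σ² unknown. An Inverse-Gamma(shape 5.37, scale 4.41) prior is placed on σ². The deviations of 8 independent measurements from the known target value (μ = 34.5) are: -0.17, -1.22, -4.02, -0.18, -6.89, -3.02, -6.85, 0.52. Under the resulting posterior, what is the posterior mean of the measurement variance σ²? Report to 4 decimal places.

With known mean μ and an Inverse-Gamma(α, β) prior on σ², the Normal likelihood is conjugate: posterior is Inv-Gamma(α + n/2, β + Σ(xᵢ−μ)²/2).
Σ(xᵢ−μ)² = (-0.17)² + (-1.22)² + (-4.02)² + (-0.18)² + (-6.89)² + (-3.02)² + (-6.85)² + (0.52)² = 121.4955.
Posterior: Inv-Gamma(5.37 + 8/2, 4.41 + 121.4955/2) = Inv-Gamma(9.37, 65.15775).
E[σ²|data] = β/(α−1) = 65.15775/8.37 = 7.7847.

7.7847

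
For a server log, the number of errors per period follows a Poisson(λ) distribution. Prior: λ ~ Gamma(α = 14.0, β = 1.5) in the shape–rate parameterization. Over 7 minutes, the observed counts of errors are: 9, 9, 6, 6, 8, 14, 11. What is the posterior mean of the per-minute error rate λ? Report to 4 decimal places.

With a Gamma(shape α, rate β) prior, the Poisson likelihood is conjugate: the posterior is Gamma(α + ΣXᵢ, β + n).
Sum of counts S = 63 over n = 7 minutes.
Posterior: Gamma(α+S, β+n) = Gamma(14.0+63, 1.5+7) = Gamma(77.0, 8.5).
Posterior mean = α/β = 77.0/8.5 = 9.0588.

9.0588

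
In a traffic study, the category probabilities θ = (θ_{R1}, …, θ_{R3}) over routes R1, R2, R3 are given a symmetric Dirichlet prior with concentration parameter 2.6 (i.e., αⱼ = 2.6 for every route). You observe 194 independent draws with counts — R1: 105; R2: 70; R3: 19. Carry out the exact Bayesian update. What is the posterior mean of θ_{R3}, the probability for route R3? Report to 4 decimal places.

0.1070

The Dirichlet prior is conjugate to the Multinomial likelihood: each posterior αⱼ = prior αⱼ + observed count nⱼ.
Posterior concentration: (107.6, 72.6, 21.6), total = 201.8.
E[θ_{R3}|data] = α_{R3}/Σα = 21.6/201.8 = 0.1070.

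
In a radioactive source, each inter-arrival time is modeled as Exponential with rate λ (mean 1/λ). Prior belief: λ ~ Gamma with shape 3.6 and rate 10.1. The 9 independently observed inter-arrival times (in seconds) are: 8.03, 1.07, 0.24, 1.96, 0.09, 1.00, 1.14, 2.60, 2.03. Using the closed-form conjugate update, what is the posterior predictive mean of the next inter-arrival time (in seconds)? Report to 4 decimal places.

2.4362

With a Gamma(shape α, rate β) prior on the exponential rate λ, the posterior after n observations with total T = Σxᵢ is Gamma(α+n, β+T).
Sum of observations T = 18.16 seconds; n = 9.
Posterior: Gamma(3.6+9, 10.1+18.16) = Gamma(12.6, 28.26).
The predictive distribution for the next observation is Lomax; its mean is β/(α−1) = 28.26/11.6 = 2.4362.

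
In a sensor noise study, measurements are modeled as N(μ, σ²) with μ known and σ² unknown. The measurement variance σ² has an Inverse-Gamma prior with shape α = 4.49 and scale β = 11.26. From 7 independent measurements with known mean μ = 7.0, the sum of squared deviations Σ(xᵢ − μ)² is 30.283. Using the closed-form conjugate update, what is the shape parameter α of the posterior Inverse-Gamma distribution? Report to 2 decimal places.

7.99

With known mean μ and an Inverse-Gamma(α, β) prior on σ², the Normal likelihood is conjugate: posterior is Inv-Gamma(α + n/2, β + Σ(xᵢ−μ)²/2).
Posterior: Inv-Gamma(4.49 + 7/2, 11.26 + 30.283/2) = Inv-Gamma(7.99, 26.4015).
Posterior α = 7.99.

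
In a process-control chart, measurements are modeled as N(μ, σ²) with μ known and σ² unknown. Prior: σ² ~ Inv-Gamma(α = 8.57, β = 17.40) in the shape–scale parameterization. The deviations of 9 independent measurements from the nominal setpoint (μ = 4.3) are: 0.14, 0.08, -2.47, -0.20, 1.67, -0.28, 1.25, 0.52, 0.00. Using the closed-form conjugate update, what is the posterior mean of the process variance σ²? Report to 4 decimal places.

With known mean μ and an Inverse-Gamma(α, β) prior on σ², the Normal likelihood is conjugate: posterior is Inv-Gamma(α + n/2, β + Σ(xᵢ−μ)²/2).
Σ(xᵢ−μ)² = (0.14)² + (0.08)² + (-2.47)² + (-0.20)² + (1.67)² + (-0.28)² + (1.25)² + (0.52)² + (0.00)² = 10.8671.
Posterior: Inv-Gamma(8.57 + 9/2, 17.40 + 10.8671/2) = Inv-Gamma(13.07, 22.83355).
E[σ²|data] = β/(α−1) = 22.83355/12.07 = 1.8918.

1.8918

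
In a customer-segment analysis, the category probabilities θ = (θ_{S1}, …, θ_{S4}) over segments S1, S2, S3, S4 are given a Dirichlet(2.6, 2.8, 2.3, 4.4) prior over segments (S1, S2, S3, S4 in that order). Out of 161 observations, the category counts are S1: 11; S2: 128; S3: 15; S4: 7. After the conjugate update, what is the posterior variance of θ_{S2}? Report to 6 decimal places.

The Dirichlet prior is conjugate to the Multinomial likelihood: each posterior αⱼ = prior αⱼ + observed count nⱼ.
Posterior concentration: (13.6, 130.8, 17.3, 11.4), total = 173.1.
Var[θ_j] = α_j(Σα−α_j)/((Σα)²(Σα+1)) = 130.8·42.3/(173.1²·174.1) = 0.001061.

0.001061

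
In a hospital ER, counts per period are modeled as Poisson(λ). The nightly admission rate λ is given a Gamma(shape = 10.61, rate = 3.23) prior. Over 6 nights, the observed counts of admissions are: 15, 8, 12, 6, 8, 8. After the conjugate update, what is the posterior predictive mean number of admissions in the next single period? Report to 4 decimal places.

7.3250

With a Gamma(shape α, rate β) prior, the Poisson likelihood is conjugate: the posterior is Gamma(α + ΣXᵢ, β + n).
Sum of counts S = 57 over n = 6 nights.
Posterior: Gamma(α+S, β+n) = Gamma(10.61+57, 3.23+6) = Gamma(67.61, 9.23).
The predictive distribution for one future period is NegBinom with mean α/β = 7.3250.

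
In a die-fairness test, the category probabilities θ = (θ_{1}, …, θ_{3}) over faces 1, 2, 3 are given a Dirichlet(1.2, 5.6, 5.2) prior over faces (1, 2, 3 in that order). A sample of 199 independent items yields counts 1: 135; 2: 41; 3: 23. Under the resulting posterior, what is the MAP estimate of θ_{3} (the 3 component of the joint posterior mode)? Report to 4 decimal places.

0.1308

The Dirichlet prior is conjugate to the Multinomial likelihood: each posterior αⱼ = prior αⱼ + observed count nⱼ.
Posterior concentration: (136.2, 46.6, 28.2), total = 211.0.
Joint mode component: (α_{3}−1)/(Σα−K) = 27.2/208.0 = 0.1308.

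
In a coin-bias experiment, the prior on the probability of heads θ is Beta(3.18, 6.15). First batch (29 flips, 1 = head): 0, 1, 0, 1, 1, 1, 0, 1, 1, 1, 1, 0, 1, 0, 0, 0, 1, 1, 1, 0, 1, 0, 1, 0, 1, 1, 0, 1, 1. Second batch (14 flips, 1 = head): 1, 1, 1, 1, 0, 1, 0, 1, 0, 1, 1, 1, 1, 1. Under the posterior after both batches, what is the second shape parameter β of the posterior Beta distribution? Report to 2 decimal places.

The Beta prior is conjugate to a Binomial/Bernoulli likelihood; the update adds successes to α and failures to β.
After batch 1: Beta(3.18+18, 6.15+11) = Beta(21.18, 17.15).
After batch 2: Beta(21.18+11, 17.15+3) = Beta(32.18, 20.15).
Posterior β = 20.15.

20.15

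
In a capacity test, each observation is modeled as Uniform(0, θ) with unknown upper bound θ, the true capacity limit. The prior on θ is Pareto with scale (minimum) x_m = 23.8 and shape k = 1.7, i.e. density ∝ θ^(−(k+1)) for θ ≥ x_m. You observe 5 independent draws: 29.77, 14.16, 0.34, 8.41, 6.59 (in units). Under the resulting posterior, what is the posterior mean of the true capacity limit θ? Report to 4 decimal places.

A Pareto(scale x_m, shape k) prior on the upper bound θ of Uniform(0, θ) is conjugate: posterior is Pareto(max(x_m, max xᵢ), k + n).
Sample maximum = 29.77; prior scale x_m = 23.8 → posterior scale = max = 29.77.
Posterior shape = 1.7 + 5 = 6.7.
E[θ|data] = k·x_m/(k−1) = 6.7·29.77/5.7 = 34.9928.

34.9928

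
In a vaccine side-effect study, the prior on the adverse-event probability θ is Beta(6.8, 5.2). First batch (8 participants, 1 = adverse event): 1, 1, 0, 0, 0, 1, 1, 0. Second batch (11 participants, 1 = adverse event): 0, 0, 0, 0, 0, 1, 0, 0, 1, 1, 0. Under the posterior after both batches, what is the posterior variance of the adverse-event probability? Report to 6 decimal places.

The Beta prior is conjugate to a Binomial/Bernoulli likelihood; the update adds successes to α and failures to β.
After batch 1: Beta(6.8+4, 5.2+4) = Beta(10.8, 9.2).
After batch 2: Beta(10.8+3, 9.2+8) = Beta(13.8, 17.2).
Var = αβ/((α+β)²(α+β+1)) = 13.8·17.2/(31.0²·32.0) = 0.007719.

0.007719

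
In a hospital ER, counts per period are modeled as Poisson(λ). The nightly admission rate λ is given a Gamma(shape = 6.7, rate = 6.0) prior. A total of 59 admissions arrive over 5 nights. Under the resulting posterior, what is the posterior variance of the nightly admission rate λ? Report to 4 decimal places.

0.5430

With a Gamma(shape α, rate β) prior, the Poisson likelihood is conjugate: the posterior is Gamma(α + ΣXᵢ, β + n).
Posterior: Gamma(α+S, β+n) = Gamma(6.7+59, 6.0+5) = Gamma(65.7, 11.0).
Var = α/β² = 65.7/11.0² = 0.5430.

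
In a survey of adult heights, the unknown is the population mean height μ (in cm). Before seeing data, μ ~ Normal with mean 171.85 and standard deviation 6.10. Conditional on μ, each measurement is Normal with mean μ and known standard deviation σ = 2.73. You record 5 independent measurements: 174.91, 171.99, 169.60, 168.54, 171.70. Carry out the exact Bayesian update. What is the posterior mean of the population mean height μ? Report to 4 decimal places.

171.3673

For Normal data with known variance σ², a Normal(μ₀, σ₀²) prior on μ is conjugate. Posterior precision = 1/σ₀² + n/σ²; posterior mean is the precision-weighted average of μ₀ and x̄.
Σxᵢ = 174.91 + 171.99 + 169.60 + 168.54 + 171.70 = 856.74, so n·x̄ = 856.74.
σ₀² = 6.10² = 37.21, σ² = 2.73² = 7.4529; σ² + n·σ₀² = 7.4529 + 5·37.21 = 193.5029.
Posterior mean = (μ₀/σ₀² + n·x̄/σ²)/(1/σ₀² + n/σ²) = (σ²·μ₀ + σ₀²·n·x̄)/(σ² + n·σ₀²) = (7.4529·171.85 + 37.21·856.74)/193.5029 = 33160.076265/193.5029 = 171.3673.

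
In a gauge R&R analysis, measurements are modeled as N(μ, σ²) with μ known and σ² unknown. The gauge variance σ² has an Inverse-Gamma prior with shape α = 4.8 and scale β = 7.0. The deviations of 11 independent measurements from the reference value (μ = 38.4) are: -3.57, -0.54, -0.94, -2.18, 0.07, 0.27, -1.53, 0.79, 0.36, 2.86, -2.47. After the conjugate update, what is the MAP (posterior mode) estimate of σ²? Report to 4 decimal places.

With known mean μ and an Inverse-Gamma(α, β) prior on σ², the Normal likelihood is conjugate: posterior is Inv-Gamma(α + n/2, β + Σ(xᵢ−μ)²/2).
Σ(xᵢ−μ)² = (-3.57)² + (-0.54)² + (-0.94)² + (-2.18)² + (0.07)² + (0.27)² + (-1.53)² + (0.79)² + (0.36)² + (2.86)² + (-2.47)² = 36.1254.
Posterior: Inv-Gamma(4.8 + 11/2, 7.0 + 36.1254/2) = Inv-Gamma(10.30, 25.06270).
Mode = β/(α+1) = 25.06270/11.30 = 2.2179.

2.2179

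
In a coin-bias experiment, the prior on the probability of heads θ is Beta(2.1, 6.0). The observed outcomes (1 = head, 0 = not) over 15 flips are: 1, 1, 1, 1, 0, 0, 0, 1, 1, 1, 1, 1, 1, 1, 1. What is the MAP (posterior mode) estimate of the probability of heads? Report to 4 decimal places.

0.6209

The Beta prior is conjugate to a Binomial/Bernoulli likelihood; the update adds successes to α and failures to β.
Posterior: Beta(α+k, β+n−k) = Beta(2.1+12, 6.0+3) = Beta(14.1, 9.0).
Mode of Beta(a,b) for a,b>1 is (a−1)/(a+b−2) = 13.1/21.1 = 0.6209.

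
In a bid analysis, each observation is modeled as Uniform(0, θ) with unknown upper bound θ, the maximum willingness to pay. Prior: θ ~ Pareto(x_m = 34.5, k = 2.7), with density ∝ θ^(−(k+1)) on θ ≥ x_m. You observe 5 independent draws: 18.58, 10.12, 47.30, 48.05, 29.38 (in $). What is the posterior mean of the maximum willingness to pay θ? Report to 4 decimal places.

55.2216

A Pareto(scale x_m, shape k) prior on the upper bound θ of Uniform(0, θ) is conjugate: posterior is Pareto(max(x_m, max xᵢ), k + n).
Sample maximum = 48.05; prior scale x_m = 34.5 → posterior scale = max = 48.05.
Posterior shape = 2.7 + 5 = 7.7.
E[θ|data] = k·x_m/(k−1) = 7.7·48.05/6.7 = 55.2216.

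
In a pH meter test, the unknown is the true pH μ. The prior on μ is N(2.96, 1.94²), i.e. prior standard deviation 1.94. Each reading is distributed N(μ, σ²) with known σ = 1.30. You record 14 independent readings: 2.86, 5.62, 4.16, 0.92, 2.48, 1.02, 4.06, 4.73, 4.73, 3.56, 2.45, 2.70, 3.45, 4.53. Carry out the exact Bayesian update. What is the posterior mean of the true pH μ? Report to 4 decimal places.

3.3635

For Normal data with known variance σ², a Normal(μ₀, σ₀²) prior on μ is conjugate. Posterior precision = 1/σ₀² + n/σ²; posterior mean is the precision-weighted average of μ₀ and x̄.
Σxᵢ = 2.86 + 5.62 + 4.16 + 0.92 + 2.48 + 1.02 + 4.06 + 4.73 + 4.73 + 3.56 + 2.45 + 2.70 + 3.45 + 4.53 = 47.27, so n·x̄ = 47.27.
σ₀² = 1.94² = 3.7636, σ² = 1.30² = 1.69; σ² + n·σ₀² = 1.69 + 14·3.7636 = 54.3804.
Posterior mean = (μ₀/σ₀² + n·x̄/σ²)/(1/σ₀² + n/σ²) = (σ²·μ₀ + σ₀²·n·x̄)/(σ² + n·σ₀²) = (1.69·2.96 + 3.7636·47.27)/54.3804 = 182.907772/54.3804 = 3.3635.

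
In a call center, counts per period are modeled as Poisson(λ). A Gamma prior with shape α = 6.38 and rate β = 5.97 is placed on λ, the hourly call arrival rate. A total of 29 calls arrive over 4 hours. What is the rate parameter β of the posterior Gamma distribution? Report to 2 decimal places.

With a Gamma(shape α, rate β) prior, the Poisson likelihood is conjugate: the posterior is Gamma(α + ΣXᵢ, β + n).
Posterior: Gamma(α+S, β+n) = Gamma(6.38+29, 5.97+4) = Gamma(35.38, 9.97).
Posterior β = 9.97.

9.97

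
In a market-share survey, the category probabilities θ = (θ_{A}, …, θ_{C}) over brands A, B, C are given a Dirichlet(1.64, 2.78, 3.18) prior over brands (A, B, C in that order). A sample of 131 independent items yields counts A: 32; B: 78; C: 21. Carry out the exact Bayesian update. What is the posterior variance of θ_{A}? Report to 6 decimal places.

0.001317

The Dirichlet prior is conjugate to the Multinomial likelihood: each posterior αⱼ = prior αⱼ + observed count nⱼ.
Posterior concentration: (33.64, 80.78, 24.18), total = 138.60.
Var[θ_j] = α_j(Σα−α_j)/((Σα)²(Σα+1)) = 33.64·104.96/(138.60²·139.60) = 0.001317.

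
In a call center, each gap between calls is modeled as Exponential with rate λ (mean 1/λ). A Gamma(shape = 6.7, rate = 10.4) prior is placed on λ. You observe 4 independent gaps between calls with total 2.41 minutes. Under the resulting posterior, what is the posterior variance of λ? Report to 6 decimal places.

0.065206

With a Gamma(shape α, rate β) prior on the exponential rate λ, the posterior after n observations with total T = Σxᵢ is Gamma(α+n, β+T).
Posterior: Gamma(6.7+4, 10.4+2.41) = Gamma(10.7, 12.81).
Var = α/β² = 0.065206.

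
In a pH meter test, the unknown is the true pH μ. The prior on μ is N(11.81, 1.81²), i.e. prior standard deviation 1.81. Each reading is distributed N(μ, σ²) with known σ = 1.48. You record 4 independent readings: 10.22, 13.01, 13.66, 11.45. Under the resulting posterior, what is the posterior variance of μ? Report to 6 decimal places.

For Normal data with known variance σ², a Normal(μ₀, σ₀²) prior on μ is conjugate. Posterior precision = 1/σ₀² + n/σ²; posterior mean is the precision-weighted average of μ₀ and x̄.
σ₀² = 1.81² = 3.2761, σ² = 1.48² = 2.1904; σ² + n·σ₀² = 2.1904 + 4·3.2761 = 15.2948.
Posterior precision = 1/σ₀² + n/σ² = 1/3.2761 + 4/2.1904 = (σ² + n·σ₀²)/(σ₀²σ²) = 15.2948/(3.2761·2.1904); posterior variance σₙ² = σ₀²σ²/(σ² + n·σ₀²) = 3.2761·2.1904/15.2948 = 0.469177.

0.469177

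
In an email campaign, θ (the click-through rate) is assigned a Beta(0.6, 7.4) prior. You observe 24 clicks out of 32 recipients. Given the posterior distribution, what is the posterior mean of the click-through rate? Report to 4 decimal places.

0.6150

The Beta prior is conjugate to a Binomial/Bernoulli likelihood; the update adds successes to α and failures to β.
Posterior: Beta(α+k, β+n−k) = Beta(0.6+24, 7.4+8) = Beta(24.6, 15.4).
Posterior mean = α/(α+β) = 24.6/40.0 = 0.6150.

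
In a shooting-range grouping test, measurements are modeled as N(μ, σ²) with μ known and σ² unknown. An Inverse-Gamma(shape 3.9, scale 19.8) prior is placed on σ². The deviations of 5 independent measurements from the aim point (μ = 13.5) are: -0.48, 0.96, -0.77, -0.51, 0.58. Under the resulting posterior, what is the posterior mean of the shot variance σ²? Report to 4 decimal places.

3.8835

With known mean μ and an Inverse-Gamma(α, β) prior on σ², the Normal likelihood is conjugate: posterior is Inv-Gamma(α + n/2, β + Σ(xᵢ−μ)²/2).
Σ(xᵢ−μ)² = (-0.48)² + (0.96)² + (-0.77)² + (-0.51)² + (0.58)² = 2.3414.
Posterior: Inv-Gamma(3.9 + 5/2, 19.8 + 2.3414/2) = Inv-Gamma(6.40, 20.97070).
E[σ²|data] = β/(α−1) = 20.97070/5.40 = 3.8835.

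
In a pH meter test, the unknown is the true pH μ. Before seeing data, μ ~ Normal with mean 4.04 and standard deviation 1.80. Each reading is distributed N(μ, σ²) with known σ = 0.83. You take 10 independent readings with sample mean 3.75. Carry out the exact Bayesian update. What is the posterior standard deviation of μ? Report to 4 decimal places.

For Normal data with known variance σ², a Normal(μ₀, σ₀²) prior on μ is conjugate. Posterior precision = 1/σ₀² + n/σ²; posterior mean is the precision-weighted average of μ₀ and x̄.
σ₀² = 1.80² = 3.24, σ² = 0.83² = 0.6889; σ² + n·σ₀² = 0.6889 + 10·3.24 = 33.0889.
Posterior precision = 1/σ₀² + n/σ² = 1/3.24 + 10/0.6889 = (σ² + n·σ₀²)/(σ₀²σ²) = 33.0889/(3.24·0.6889); posterior variance σₙ² = σ₀²σ²/(σ² + n·σ₀²) = 3.24·0.6889/33.0889 = 0.067456.
Posterior SD = √σₙ² = √(3.24·0.6889/33.0889) = 0.2597.

0.2597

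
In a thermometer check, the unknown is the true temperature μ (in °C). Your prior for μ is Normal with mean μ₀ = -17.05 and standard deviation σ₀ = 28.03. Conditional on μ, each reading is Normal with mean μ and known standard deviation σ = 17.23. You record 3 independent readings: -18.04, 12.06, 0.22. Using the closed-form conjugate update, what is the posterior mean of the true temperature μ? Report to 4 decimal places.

For Normal data with known variance σ², a Normal(μ₀, σ₀²) prior on μ is conjugate. Posterior precision = 1/σ₀² + n/σ²; posterior mean is the precision-weighted average of μ₀ and x̄.
Σxᵢ = (-18.04) + 12.06 + 0.22 = -5.76, so n·x̄ = -5.76.
σ₀² = 28.03² = 785.6809, σ² = 17.23² = 296.8729; σ² + n·σ₀² = 296.8729 + 3·785.6809 = 2653.9156.
Posterior mean = (μ₀/σ₀² + n·x̄/σ²)/(1/σ₀² + n/σ²) = (σ²·μ₀ + σ₀²·n·x̄)/(σ² + n·σ₀²) = (296.8729·(-17.05) + 785.6809·(-5.76))/2653.9156 = -9587.204929/2653.9156 = -3.6125.

-3.6125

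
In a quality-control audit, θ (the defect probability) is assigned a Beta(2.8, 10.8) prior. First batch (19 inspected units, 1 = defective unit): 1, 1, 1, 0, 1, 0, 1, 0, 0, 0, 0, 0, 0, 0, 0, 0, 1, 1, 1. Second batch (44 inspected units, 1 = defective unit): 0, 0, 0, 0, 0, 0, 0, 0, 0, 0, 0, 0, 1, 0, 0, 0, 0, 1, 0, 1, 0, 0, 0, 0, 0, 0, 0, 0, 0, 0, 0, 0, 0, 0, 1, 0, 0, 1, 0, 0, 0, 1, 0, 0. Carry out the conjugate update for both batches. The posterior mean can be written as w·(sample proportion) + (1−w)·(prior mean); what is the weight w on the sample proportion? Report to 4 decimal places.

The Beta prior is conjugate to a Binomial/Bernoulli likelihood; the update adds successes to α and failures to β.
Total number of inspected units: n = 19 + 44 = 63.
Posterior mean = (α₀+k)/(α₀+β₀+n) = [n/(α₀+β₀+n)]·(k/n) + [(α₀+β₀)/(α₀+β₀+n)]·α₀/(α₀+β₀), so only n and the prior enter the weight.
The weight on the data is w = n/(α₀+β₀+n) = 63/(2.8+10.8+63) = 63/76.6 = 0.8225.

0.8225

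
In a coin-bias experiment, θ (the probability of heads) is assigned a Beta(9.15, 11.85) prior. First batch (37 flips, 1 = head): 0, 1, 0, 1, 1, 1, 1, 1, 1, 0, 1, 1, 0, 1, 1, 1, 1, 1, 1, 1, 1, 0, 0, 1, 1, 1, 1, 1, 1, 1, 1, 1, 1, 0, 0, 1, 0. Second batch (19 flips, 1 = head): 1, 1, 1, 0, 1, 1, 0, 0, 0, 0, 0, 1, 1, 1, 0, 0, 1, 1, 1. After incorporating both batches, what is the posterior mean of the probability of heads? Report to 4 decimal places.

The Beta prior is conjugate to a Binomial/Bernoulli likelihood; the update adds successes to α and failures to β.
After batch 1: Beta(9.15+28, 11.85+9) = Beta(37.15, 20.85).
After batch 2: Beta(37.15+11, 20.85+8) = Beta(48.15, 28.85).
Posterior mean = α/(α+β) = 48.15/77.00 = 0.6253.

0.6253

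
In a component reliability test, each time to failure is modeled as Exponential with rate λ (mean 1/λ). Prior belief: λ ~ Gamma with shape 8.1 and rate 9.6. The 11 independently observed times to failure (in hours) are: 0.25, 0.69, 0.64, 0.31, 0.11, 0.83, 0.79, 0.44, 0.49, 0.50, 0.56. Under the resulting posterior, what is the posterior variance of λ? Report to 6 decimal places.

With a Gamma(shape α, rate β) prior on the exponential rate λ, the posterior after n observations with total T = Σxᵢ is Gamma(α+n, β+T).
Sum of observations T = 5.61 hours; n = 11.
Posterior: Gamma(8.1+11, 9.6+5.61) = Gamma(19.1, 15.21).
Var = α/β² = 0.082561.

0.082561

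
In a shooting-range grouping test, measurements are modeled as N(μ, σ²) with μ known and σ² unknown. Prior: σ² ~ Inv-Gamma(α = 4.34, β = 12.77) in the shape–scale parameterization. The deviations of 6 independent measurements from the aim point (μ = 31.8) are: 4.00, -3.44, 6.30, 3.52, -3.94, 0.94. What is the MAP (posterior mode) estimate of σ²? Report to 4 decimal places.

7.3058

With known mean μ and an Inverse-Gamma(α, β) prior on σ², the Normal likelihood is conjugate: posterior is Inv-Gamma(α + n/2, β + Σ(xᵢ−μ)²/2).
Σ(xᵢ−μ)² = (4.00)² + (-3.44)² + (6.30)² + (3.52)² + (-3.94)² + (0.94)² = 96.3212.
Posterior: Inv-Gamma(4.34 + 6/2, 12.77 + 96.3212/2) = Inv-Gamma(7.34, 60.93060).
Mode = β/(α+1) = 60.93060/8.34 = 7.3058.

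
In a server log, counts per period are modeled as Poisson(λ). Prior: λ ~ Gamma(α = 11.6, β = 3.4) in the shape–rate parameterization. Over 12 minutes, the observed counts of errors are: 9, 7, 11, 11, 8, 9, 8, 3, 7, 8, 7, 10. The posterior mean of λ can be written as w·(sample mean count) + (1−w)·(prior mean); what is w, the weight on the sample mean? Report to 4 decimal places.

0.7792

With a Gamma(shape α, rate β) prior, the Poisson likelihood is conjugate: the posterior is Gamma(α + ΣXᵢ, β + n).
Posterior mean = (α₀+S)/(β₀+n) = [n/(β₀+n)]·(S/n) + [β₀/(β₀+n)]·(α₀/β₀), so only n and β₀ enter the weight.
Weight on data w = n/(β₀+n) = 12/(3.4+12) = 12/15.4 = 0.7792.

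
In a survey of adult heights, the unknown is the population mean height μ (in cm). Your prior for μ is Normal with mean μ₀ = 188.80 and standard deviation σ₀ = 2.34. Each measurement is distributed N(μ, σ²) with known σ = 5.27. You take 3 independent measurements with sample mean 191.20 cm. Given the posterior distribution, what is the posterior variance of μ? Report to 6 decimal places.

3.440596

For Normal data with known variance σ², a Normal(μ₀, σ₀²) prior on μ is conjugate. Posterior precision = 1/σ₀² + n/σ²; posterior mean is the precision-weighted average of μ₀ and x̄.
σ₀² = 2.34² = 5.4756, σ² = 5.27² = 27.7729; σ² + n·σ₀² = 27.7729 + 3·5.4756 = 44.1997.
Posterior precision = 1/σ₀² + n/σ² = 1/5.4756 + 3/27.7729 = (σ² + n·σ₀²)/(σ₀²σ²) = 44.1997/(5.4756·27.7729); posterior variance σₙ² = σ₀²σ²/(σ² + n·σ₀²) = 5.4756·27.7729/44.1997 = 3.440596.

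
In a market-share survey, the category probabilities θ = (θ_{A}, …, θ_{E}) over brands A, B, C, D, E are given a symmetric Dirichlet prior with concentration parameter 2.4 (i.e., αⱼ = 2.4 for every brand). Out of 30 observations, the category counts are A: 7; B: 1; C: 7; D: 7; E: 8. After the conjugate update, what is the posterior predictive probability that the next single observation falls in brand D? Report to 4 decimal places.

The Dirichlet prior is conjugate to the Multinomial likelihood: each posterior αⱼ = prior αⱼ + observed count nⱼ.
Posterior concentration: (9.4, 3.4, 9.4, 9.4, 10.4), total = 42.0.
P(next = D | data) = α_{D}/Σα = 0.2238.

0.2238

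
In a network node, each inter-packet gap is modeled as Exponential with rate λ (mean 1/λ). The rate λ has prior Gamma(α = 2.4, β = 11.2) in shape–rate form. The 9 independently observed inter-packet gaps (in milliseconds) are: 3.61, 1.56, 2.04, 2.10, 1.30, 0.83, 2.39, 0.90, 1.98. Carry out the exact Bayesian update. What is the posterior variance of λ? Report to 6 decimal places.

With a Gamma(shape α, rate β) prior on the exponential rate λ, the posterior after n observations with total T = Σxᵢ is Gamma(α+n, β+T).
Sum of observations T = 16.71 milliseconds; n = 9.
Posterior: Gamma(2.4+9, 11.2+16.71) = Gamma(11.4, 27.91).
Var = α/β² = 0.014635.

0.014635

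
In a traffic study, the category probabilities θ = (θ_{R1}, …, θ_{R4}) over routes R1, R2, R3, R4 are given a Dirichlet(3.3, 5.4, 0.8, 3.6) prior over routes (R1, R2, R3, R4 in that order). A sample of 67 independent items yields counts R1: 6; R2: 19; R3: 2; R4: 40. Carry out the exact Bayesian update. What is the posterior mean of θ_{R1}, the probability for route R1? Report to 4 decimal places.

0.1161

The Dirichlet prior is conjugate to the Multinomial likelihood: each posterior αⱼ = prior αⱼ + observed count nⱼ.
Posterior concentration: (9.3, 24.4, 2.8, 43.6), total = 80.1.
E[θ_{R1}|data] = α_{R1}/Σα = 9.3/80.1 = 0.1161.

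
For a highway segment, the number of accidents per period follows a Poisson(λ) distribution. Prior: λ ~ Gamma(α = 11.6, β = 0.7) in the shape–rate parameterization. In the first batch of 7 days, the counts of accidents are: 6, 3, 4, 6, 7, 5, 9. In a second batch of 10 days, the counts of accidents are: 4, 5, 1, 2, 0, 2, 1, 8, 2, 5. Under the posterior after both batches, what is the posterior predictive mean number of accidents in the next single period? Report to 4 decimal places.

With a Gamma(shape α, rate β) prior, the Poisson likelihood is conjugate: the posterior is Gamma(α + ΣXᵢ, β + n).
Batch 1: sum of counts S = 40 over n = 7 days.
After batch 1: Gamma(α+S, β+n) = Gamma(11.6+40, 0.7+7) = Gamma(51.6, 7.7).
Batch 2: sum of counts S = 30 over n = 10 days.
After batch 2: Gamma(α+S, β+n) = Gamma(51.6+30, 7.7+10) = Gamma(81.6, 17.7).
The predictive distribution for one future period is NegBinom with mean α/β = 4.6102.

4.6102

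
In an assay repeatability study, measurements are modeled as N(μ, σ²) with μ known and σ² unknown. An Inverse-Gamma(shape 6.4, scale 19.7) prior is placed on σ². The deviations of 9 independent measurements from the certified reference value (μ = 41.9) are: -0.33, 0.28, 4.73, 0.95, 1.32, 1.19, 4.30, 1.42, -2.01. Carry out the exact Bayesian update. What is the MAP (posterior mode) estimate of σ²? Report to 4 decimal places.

3.8054

With known mean μ and an Inverse-Gamma(α, β) prior on σ², the Normal likelihood is conjugate: posterior is Inv-Gamma(α + n/2, β + Σ(xᵢ−μ)²/2).
Σ(xᵢ−μ)² = (-0.33)² + (0.28)² + (4.73)² + (0.95)² + (1.32)² + (1.19)² + (4.30)² + (1.42)² + (-2.01)² = 51.1677.
Posterior: Inv-Gamma(6.4 + 9/2, 19.7 + 51.1677/2) = Inv-Gamma(10.90, 45.28385).
Mode = β/(α+1) = 45.28385/11.90 = 3.8054.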